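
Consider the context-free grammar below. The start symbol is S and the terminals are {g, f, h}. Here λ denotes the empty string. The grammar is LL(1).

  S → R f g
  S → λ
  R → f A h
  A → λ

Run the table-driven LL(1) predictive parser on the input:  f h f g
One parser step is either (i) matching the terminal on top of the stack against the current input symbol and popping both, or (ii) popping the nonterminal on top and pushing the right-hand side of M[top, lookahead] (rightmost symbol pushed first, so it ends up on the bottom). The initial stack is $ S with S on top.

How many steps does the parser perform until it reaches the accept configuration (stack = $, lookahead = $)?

7

     Stack        Input      Action
  1  $ S          f h f g $  expand S → R f g
  2  $ g f R      f h f g $  expand R → f A h
  3  $ g f h A f  f h f g $  match f
  4  $ g f h A    h f g $    expand A → λ
  5  $ g f h      h f g $    match h
  6  $ g f        f g $      match f
  7  $ g          g $        match g
Accept reached after 7 steps.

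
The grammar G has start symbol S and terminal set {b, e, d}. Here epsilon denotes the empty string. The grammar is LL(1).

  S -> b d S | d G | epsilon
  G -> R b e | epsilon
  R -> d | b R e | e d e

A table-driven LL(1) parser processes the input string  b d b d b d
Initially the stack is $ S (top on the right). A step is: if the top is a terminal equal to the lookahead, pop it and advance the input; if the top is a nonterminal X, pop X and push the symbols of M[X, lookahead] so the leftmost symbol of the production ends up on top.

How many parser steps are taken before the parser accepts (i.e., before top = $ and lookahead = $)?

10

      Stack    Input          Action
   1  $ S      b d b d b d $  expand S -> b d S
   2  $ S d b  b d b d b d $  match b
   3  $ S d    d b d b d $    match d
   4  $ S      b d b d $      expand S -> b d S
   5  $ S d b  b d b d $      match b
   6  $ S d    d b d $        match d
   7  $ S      b d $          expand S -> b d S
   8  $ S d b  b d $          match b
   9  $ S d    d $            match d
  10  $ S      $              expand S -> epsilon
Accept reached after 10 steps.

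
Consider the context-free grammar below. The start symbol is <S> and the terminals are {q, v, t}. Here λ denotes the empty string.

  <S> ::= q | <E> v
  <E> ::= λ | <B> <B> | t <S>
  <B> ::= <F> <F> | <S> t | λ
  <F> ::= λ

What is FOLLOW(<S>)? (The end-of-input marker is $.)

FIRST(<F>): from <F>::=λ we get {λ}. So FIRST(<F>) = {λ}.
FIRST(<S>): from <S>::=q we get {q}; from <S>::=<E> v we get {q, t, v}. So FIRST(<S>) = {q, t, v}.
FIRST(<B>): from <B>::=<F> <F> we get {λ}; from <B>::=<S> t we get {q, t, v}; from <B>::=λ we get {λ}. So FIRST(<B>) = {λ, q, t, v}.
FIRST(<E>): from <E>::=λ we get {λ}; from <E>::=<B> <B> we get {λ, q, t, v}; from <E>::=t <S> we get {t}. So FIRST(<E>) = {λ, q, t, v}.
FOLLOW(<S>) includes $ since <S> is the start symbol.
FOLLOW(<E>): in <S>::=<E> v, <E> is followed by v with FIRST {v}. Thus FOLLOW(<E>) = {v}.
FOLLOW(<S>): in <E>::=t <S>, the suffix after <S> is empty, so FOLLOW(<S>) ⊇ FOLLOW(<E>) = {v}; in <B>::=<S> t, <S> is followed by t with FIRST {t}. Thus FOLLOW(<S>) = {$, t, v}.
FOLLOW(<B>): in <E>::=<B> <B> (occurrence 1), <B> is followed by <B> with FIRST {λ, q, t, v}; in <E>::=<B> <B> (occurrence 1), the suffix after <B> is nullable, so FOLLOW(<B>) ⊇ FOLLOW(<E>) = {v}; in <E>::=<B> <B> (occurrence 2), the suffix after <B> is empty, so FOLLOW(<B>) ⊇ FOLLOW(<E>) = {v}. Thus FOLLOW(<B>) = {q, t, v}.
FOLLOW(<F>): in <B>::=<F> <F> (occurrence 1), <F> is followed by <F> with FIRST {λ}; in <B>::=<F> <F> (occurrence 1), the suffix after <F> is nullable, so FOLLOW(<F>) ⊇ FOLLOW(<B>) = {q, t, v}; in <B>::=<F> <F> (occurrence 2), the suffix after <F> is empty, so FOLLOW(<F>) ⊇ FOLLOW(<B>) = {q, t, v}. Thus FOLLOW(<F>) = {q, t, v}.

{$, t, v}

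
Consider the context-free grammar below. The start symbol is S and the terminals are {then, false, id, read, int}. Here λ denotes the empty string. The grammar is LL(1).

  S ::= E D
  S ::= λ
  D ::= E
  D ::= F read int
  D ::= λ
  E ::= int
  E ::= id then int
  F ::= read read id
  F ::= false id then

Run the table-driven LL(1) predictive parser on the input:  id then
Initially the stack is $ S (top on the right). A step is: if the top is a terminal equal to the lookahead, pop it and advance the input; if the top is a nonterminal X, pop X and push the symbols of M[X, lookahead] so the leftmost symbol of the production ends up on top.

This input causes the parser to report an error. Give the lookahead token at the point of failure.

$

     Stack            Input      Action
  1  $ S              id then $  expand S ::= E D
  2  $ D E            id then $  expand E ::= id then int
  3  $ D int then id  id then $  match id
  4  $ D int then     then $     match then
  5  $ D int          $          error: top is terminal int but lookahead is $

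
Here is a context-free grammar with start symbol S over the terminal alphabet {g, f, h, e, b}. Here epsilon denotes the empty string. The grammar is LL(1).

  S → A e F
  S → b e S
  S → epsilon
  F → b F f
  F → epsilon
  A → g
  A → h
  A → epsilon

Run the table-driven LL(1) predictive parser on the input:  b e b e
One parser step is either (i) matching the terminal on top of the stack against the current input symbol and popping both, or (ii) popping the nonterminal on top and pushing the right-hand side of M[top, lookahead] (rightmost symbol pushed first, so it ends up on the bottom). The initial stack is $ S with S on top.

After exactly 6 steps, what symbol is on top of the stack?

step 1: stack=$ S  input=b e b e $  — expand S → b e S
step 2: stack=$ S e b  input=b e b e $  — match b
step 3: stack=$ S e  input=e b e $  — match e
step 4: stack=$ S  input=b e $  — expand S → b e S
step 5: stack=$ S e b  input=b e $  — match b
step 6: stack=$ S e  input=e $  — match e
Stack after step 6: $ S (top = S).

S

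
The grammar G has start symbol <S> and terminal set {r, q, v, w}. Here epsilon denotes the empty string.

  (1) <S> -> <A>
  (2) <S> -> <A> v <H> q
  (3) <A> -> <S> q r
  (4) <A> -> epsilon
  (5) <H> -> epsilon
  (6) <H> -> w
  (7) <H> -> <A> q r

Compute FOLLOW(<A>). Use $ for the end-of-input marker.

FIRST(<S>) = {epsilon, q, v}  (via <A>, <A> v <H> q)
FIRST(<A>) = {epsilon, q, v}  (via <S> q r)
FIRST(<H>) = {epsilon, q, v, w}  (via <A> q r)
FOLLOW(<S>) includes $ since <S> is the start symbol.
FOLLOW(<S>): in <A>-><S> q r, <S> is followed by q r with FIRST {q}. Thus FOLLOW(<S>) = {$, q}.
FOLLOW(<A>): in <S>-><A>, the suffix after <A> is empty, so FOLLOW(<A>) ⊇ FOLLOW(<S>) = {$, q}; in <S>-><A> v <H> q, <A> is followed by v <H> q with FIRST {v}; in <H>-><A> q r, <A> is followed by q r with FIRST {q}. Thus FOLLOW(<A>) = {$, q, v}.
FOLLOW(<H>): in <S>-><A> v <H> q, <H> is followed by q with FIRST {q}. Thus FOLLOW(<H>) = {q}.

{$, q, v}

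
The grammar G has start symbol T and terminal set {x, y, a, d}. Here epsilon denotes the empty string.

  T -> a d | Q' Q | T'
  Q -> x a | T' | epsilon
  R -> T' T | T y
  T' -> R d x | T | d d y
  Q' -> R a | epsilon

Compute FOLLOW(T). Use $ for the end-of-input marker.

{$, a, d, x, y}

FIRST(T) = {epsilon, a, d, x, y}  (via Q' Q, T')
FIRST(Q) = {epsilon, a, d, x, y}  (via T')
FIRST(R) = {epsilon, a, d, x, y}  (via T' T, T y)
FIRST(T') = {epsilon, a, d, x, y}  (via R d x, T)
FIRST(Q') = {epsilon, a, d, x, y}  (via R a)
FOLLOW(T) includes $ since T is the start symbol.
FOLLOW(R): in T'->R d x, R is followed by d x with FIRST {d}; in Q'->R a, R is followed by a with FIRST {a}. Thus FOLLOW(R) = {a, d}.
FOLLOW(T): in R->T' T, the suffix after T is empty, so FOLLOW(T) ⊇ FOLLOW(R) = {a, d}; in R->T y, T is followed by y with FIRST {y}; in T'->T, the suffix after T is empty, so FOLLOW(T) ⊇ FOLLOW(T') = {$, a, d, x, y}. Thus FOLLOW(T) = {$, a, d, x, y}.
FOLLOW(Q): in T->Q' Q, the suffix after Q is empty, so FOLLOW(Q) ⊇ FOLLOW(T) = {$, a, d, x, y}. Thus FOLLOW(Q) = {$, a, d, x, y}.
FOLLOW(T'): in T->T', the suffix after T' is empty, so FOLLOW(T') ⊇ FOLLOW(T) = {$, a, d, x, y}; in Q->T', the suffix after T' is empty, so FOLLOW(T') ⊇ FOLLOW(Q) = {$, a, d, x, y}; in R->T' T, T' is followed by T with FIRST {epsilon, a, d, x, y}; in R->T' T, the suffix after T' is nullable, so FOLLOW(T') ⊇ FOLLOW(R) = {a, d}. Thus FOLLOW(T') = {$, a, d, x, y}.
FOLLOW(Q'): in T->Q' Q, Q' is followed by Q with FIRST {epsilon, a, d, x, y}; in T->Q' Q, the suffix after Q' is nullable, so FOLLOW(Q') ⊇ FOLLOW(T) = {$, a, d, x, y}. Thus FOLLOW(Q') = {$, a, d, x, y}.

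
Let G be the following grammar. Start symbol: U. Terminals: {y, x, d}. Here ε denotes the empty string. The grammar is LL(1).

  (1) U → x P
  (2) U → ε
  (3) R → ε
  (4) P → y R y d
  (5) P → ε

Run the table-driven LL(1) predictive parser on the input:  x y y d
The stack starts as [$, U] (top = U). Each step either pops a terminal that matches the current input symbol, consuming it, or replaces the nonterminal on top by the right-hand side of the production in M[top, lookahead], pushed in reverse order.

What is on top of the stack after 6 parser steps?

step 1: stack=$ U  input=x y y d $  — expand U → x P
step 2: stack=$ P x  input=x y y d $  — match x
step 3: stack=$ P  input=y y d $  — expand P → y R y d
step 4: stack=$ d y R y  input=y y d $  — match y
step 5: stack=$ d y R  input=y d $  — expand R → ε
step 6: stack=$ d y  input=y d $  — match y
Stack after step 6: $ d (top = d).

d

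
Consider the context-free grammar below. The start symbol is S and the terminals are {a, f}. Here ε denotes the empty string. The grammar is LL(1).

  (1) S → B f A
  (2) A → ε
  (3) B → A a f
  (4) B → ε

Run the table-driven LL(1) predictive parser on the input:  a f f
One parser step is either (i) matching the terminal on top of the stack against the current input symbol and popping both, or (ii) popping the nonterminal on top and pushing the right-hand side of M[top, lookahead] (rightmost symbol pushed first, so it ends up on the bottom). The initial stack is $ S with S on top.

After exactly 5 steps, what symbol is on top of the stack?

f

     Stack        Input    Action
  1  $ S          a f f $  expand S → B f A
  2  $ A f B      a f f $  expand B → A a f
  3  $ A f f a A  a f f $  expand A → ε
  4  $ A f f a    a f f $  match a
  5  $ A f f      f f $    match f
Stack after step 5: $ A f (top = f).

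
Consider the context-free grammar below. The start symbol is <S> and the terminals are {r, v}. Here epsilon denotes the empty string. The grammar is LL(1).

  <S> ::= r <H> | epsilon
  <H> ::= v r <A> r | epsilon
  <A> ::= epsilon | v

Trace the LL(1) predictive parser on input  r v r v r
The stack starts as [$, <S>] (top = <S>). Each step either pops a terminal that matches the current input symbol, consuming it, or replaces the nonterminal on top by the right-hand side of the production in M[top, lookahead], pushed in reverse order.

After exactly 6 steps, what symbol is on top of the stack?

v

step 1: stack=$ <S>  input=r v r v r $  — expand <S> ::= r <H>
step 2: stack=$ <H> r  input=r v r v r $  — match r
step 3: stack=$ <H>  input=v r v r $  — expand <H> ::= v r <A> r
step 4: stack=$ r <A> r v  input=v r v r $  — match v
step 5: stack=$ r <A> r  input=r v r $  — match r
step 6: stack=$ r <A>  input=v r $  — expand <A> ::= v
Stack after step 6: $ r v (top = v).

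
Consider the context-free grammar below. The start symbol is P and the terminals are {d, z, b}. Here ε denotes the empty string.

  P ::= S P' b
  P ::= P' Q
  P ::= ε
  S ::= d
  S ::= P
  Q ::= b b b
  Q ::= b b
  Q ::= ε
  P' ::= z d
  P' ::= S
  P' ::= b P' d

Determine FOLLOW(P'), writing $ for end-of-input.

{$, b, d, z}

FIRST(Q): from Q::=b b b we get {b}; from Q::=b b we get {b}; from Q::=ε we get {ε}. So FIRST(Q) = {ε, b}.
FIRST(P): from P::=S P' b we get {b, d, z}; from P::=P' Q we get {ε, b, d, z}; from P::=ε we get {ε}. So FIRST(P) = {ε, b, d, z}.
FIRST(S): from S::=d we get {d}; from S::=P we get {ε, b, d, z}. So FIRST(S) = {ε, b, d, z}.
FIRST(P'): from P'::=z d we get {z}; from P'::=S we get {ε, b, d, z}; from P'::=b P' d we get {b}. So FIRST(P') = {ε, b, d, z}.
FOLLOW(P) includes $ since P is the start symbol.
FOLLOW(P): in S::=P, the suffix after P is empty, so FOLLOW(P) ⊇ FOLLOW(S) = {$, b, d, z}. Thus FOLLOW(P) = {$, b, d, z}.
FOLLOW(Q): in P::=P' Q, the suffix after Q is empty, so FOLLOW(Q) ⊇ FOLLOW(P) = {$, b, d, z}. Thus FOLLOW(Q) = {$, b, d, z}.
FOLLOW(P'): in P::=S P' b, P' is followed by b with FIRST {b}; in P::=P' Q, P' is followed by Q with FIRST {ε, b}; in P::=P' Q, the suffix after P' is nullable, so FOLLOW(P') ⊇ FOLLOW(P) = {$, b, d, z}; in P'::=b P' d, P' is followed by d with FIRST {d}. Thus FOLLOW(P') = {$, b, d, z}.
FOLLOW(S): in P::=S P' b, S is followed by P' b with FIRST {b, d, z}; in P'::=S, the suffix after S is empty, so FOLLOW(S) ⊇ FOLLOW(P') = {$, b, d, z}. Thus FOLLOW(S) = {$, b, d, z}.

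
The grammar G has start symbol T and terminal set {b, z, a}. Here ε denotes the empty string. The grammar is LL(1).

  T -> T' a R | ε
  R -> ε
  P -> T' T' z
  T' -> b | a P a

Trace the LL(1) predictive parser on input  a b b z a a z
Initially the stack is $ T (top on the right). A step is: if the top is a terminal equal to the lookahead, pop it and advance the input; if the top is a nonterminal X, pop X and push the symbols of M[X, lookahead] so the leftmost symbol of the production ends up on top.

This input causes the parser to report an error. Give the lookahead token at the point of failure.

z

      Stack            Input            Action
   1  $ T              a b b z a a z $  expand T -> T' a R
   2  $ R a T'         a b b z a a z $  expand T' -> a P a
   3  $ R a a P a      a b b z a a z $  match a
   4  $ R a a P        b b z a a z $    expand P -> T' T' z
   5  $ R a a z T' T'  b b z a a z $    expand T' -> b
   6  $ R a a z T' b   b b z a a z $    match b
   7  $ R a a z T'     b z a a z $      expand T' -> b
   8  $ R a a z b      b z a a z $      match b
   9  $ R a a z        z a a z $        match z
  10  $ R a a          a a z $          match a
  11  $ R a            a z $            match a
  12  $ R              z $              error: M[R, z] is empty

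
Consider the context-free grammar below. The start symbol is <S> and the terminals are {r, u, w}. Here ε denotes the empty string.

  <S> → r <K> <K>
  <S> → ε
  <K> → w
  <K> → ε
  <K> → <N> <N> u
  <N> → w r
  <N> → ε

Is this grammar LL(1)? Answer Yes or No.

FIRST(<S>) = {ε, r}
FIRST(<K>) = {ε, u, w}
FIRST(<N>) = {ε, w}
FOLLOW(<S>) = {$}
FOLLOW(<K>) = {$, u, w}
FOLLOW(<N>) = {u, w}
Cell M[<K>, u] receives both <K> → ε and <K> → <N> <N> u — the grammar is not LL(1).

No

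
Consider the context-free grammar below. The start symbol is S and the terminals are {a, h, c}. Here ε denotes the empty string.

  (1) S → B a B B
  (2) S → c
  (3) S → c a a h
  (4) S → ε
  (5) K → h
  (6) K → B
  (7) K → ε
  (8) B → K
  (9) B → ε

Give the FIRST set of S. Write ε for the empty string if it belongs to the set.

{ε, a, c, h}

FIRST(S) = {ε, a, c, h}  (via B a B B)
FIRST(K) = {ε, h}  (via B)
FIRST(B) = {ε, h}  (via K)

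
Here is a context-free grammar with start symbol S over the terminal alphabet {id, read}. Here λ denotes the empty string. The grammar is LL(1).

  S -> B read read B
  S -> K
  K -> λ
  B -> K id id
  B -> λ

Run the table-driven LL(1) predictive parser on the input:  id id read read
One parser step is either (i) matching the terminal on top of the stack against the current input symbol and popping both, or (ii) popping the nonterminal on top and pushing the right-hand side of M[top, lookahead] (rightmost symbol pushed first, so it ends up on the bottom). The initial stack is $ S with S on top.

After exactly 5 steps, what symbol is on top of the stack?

read

     Stack                  Input              Action
  1  $ S                    id id read read $  expand S -> B read read B
  2  $ B read read B        id id read read $  expand B -> K id id
  3  $ B read read id id K  id id read read $  expand K -> λ
  4  $ B read read id id    id id read read $  match id
  5  $ B read read id       id read read $     match id
Stack after step 5: $ B read read (top = read).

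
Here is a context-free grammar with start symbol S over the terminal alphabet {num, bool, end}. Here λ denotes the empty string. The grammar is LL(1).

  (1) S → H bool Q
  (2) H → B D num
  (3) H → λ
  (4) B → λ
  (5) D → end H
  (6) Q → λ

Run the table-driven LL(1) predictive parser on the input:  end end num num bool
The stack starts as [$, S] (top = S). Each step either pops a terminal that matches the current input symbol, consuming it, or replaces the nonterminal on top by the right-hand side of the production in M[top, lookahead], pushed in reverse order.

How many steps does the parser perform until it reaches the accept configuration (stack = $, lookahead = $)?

      Stack                   Input                   Action
   1  $ S                     end end num num bool $  expand S → H bool Q
   2  $ Q bool H              end end num num bool $  expand H → B D num
   3  $ Q bool num D B        end end num num bool $  expand B → λ
   4  $ Q bool num D          end end num num bool $  expand D → end H
   5  $ Q bool num H end      end end num num bool $  match end
   6  $ Q bool num H          end num num bool $      expand H → B D num
   7  $ Q bool num num D B    end num num bool $      expand B → λ
   8  $ Q bool num num D      end num num bool $      expand D → end H
   9  $ Q bool num num H end  end num num bool $      match end
  10  $ Q bool num num H      num num bool $          expand H → λ
  11  $ Q bool num num        num num bool $          match num
  12  $ Q bool num            num bool $              match num
  13  $ Q bool                bool $                  match bool
  14  $ Q                     $                       expand Q → λ
Accept reached after 14 steps.

14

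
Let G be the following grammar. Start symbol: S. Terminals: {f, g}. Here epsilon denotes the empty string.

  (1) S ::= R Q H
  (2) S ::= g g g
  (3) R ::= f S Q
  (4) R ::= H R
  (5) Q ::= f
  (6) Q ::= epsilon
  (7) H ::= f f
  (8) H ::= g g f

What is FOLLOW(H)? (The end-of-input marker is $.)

FIRST(Q): from Q::=f we get {f}; from Q::=epsilon we get {epsilon}. So FIRST(Q) = {epsilon, f}.
FIRST(H): from H::=f f we get {f}; from H::=g g f we get {g}. So FIRST(H) = {f, g}.
FIRST(R): from R::=f S Q we get {f}; from R::=H R we get {f, g}. So FIRST(R) = {f, g}.
FIRST(S): from S::=R Q H we get {f, g}; from S::=g g g we get {g}. So FIRST(S) = {f, g}.
FOLLOW(S) includes $ since S is the start symbol.
FOLLOW(R): in S::=R Q H, R is followed by Q H with FIRST {f, g}; in R::=H R, the suffix after R is empty (adds nothing new). Thus FOLLOW(R) = {f, g}.
FOLLOW(S): in R::=f S Q, S is followed by Q with FIRST {epsilon, f}; in R::=f S Q, the suffix after S is nullable, so FOLLOW(S) ⊇ FOLLOW(R) = {f, g}. Thus FOLLOW(S) = {$, f, g}.
FOLLOW(Q): in S::=R Q H, Q is followed by H with FIRST {f, g}; in R::=f S Q, the suffix after Q is empty, so FOLLOW(Q) ⊇ FOLLOW(R) = {f, g}. Thus FOLLOW(Q) = {f, g}.
FOLLOW(H): in S::=R Q H, the suffix after H is empty, so FOLLOW(H) ⊇ FOLLOW(S) = {$, f, g}; in R::=H R, H is followed by R with FIRST {f, g}. Thus FOLLOW(H) = {$, f, g}.

{$, f, g}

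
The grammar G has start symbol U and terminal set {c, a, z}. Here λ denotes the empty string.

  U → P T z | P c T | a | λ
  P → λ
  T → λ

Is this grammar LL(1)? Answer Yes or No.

Yes

FIRST(U) = {λ, a, c, z}
FIRST(P) = {λ}
FIRST(T) = {λ}
FOLLOW(U) = {$}
FOLLOW(P) = {c, z}
FOLLOW(T) = {$, z}
Each cell of M receives at most one production.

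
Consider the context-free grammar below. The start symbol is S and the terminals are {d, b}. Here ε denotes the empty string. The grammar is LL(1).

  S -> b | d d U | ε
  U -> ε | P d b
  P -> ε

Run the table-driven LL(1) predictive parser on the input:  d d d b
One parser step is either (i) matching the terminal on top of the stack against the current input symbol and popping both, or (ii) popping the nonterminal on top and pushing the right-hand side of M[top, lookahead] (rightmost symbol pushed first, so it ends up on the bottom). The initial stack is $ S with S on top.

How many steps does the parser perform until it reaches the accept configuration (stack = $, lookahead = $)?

     Stack    Input      Action
  1  $ S      d d d b $  expand S -> d d U
  2  $ U d d  d d d b $  match d
  3  $ U d    d d b $    match d
  4  $ U      d b $      expand U -> P d b
  5  $ b d P  d b $      expand P -> ε
  6  $ b d    d b $      match d
  7  $ b      b $        match b
Accept reached after 7 steps.

7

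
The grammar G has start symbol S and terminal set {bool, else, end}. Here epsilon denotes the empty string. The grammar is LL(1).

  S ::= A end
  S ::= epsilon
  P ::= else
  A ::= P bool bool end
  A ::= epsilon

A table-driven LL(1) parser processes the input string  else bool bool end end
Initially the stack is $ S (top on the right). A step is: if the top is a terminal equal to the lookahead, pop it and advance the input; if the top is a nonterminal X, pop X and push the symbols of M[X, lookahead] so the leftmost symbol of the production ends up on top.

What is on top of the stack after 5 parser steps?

bool

     Stack                     Input                     Action
  1  $ S                       else bool bool end end $  expand S ::= A end
  2  $ end A                   else bool bool end end $  expand A ::= P bool bool end
  3  $ end end bool bool P     else bool bool end end $  expand P ::= else
  4  $ end end bool bool else  else bool bool end end $  match else
  5  $ end end bool bool       bool bool end end $       match bool
Stack after step 5: $ end end bool (top = bool).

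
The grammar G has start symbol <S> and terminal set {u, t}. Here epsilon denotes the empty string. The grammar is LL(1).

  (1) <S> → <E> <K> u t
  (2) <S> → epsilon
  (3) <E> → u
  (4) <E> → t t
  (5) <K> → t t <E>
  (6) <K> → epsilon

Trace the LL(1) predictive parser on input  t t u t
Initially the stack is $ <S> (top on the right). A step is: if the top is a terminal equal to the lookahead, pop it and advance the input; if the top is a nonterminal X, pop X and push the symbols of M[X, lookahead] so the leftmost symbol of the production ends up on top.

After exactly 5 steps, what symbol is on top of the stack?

step 1: stack=$ <S>  input=t t u t $  — expand <S> → <E> <K> u t
step 2: stack=$ t u <K> <E>  input=t t u t $  — expand <E> → t t
step 3: stack=$ t u <K> t t  input=t t u t $  — match t
step 4: stack=$ t u <K> t  input=t u t $  — match t
step 5: stack=$ t u <K>  input=u t $  — expand <K> → epsilon
Stack after step 5: $ t u (top = u).

u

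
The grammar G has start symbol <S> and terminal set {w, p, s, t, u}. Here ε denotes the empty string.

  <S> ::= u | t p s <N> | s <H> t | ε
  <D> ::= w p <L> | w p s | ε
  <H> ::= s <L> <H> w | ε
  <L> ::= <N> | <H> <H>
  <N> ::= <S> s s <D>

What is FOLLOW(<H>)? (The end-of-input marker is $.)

FIRST(<S>) = {ε, s, t, u}
FIRST(<D>) = {ε, w}
FIRST(<H>) = {ε, s}
FIRST(<N>) = {s, t, u}  (via <S> s s <D>)
FIRST(<L>) = {ε, s, t, u}  (via <N>, <H> <H>)
FOLLOW(<S>) includes $ since <S> is the start symbol.
FOLLOW(<S>): in <N>::=<S> s s <D>, <S> is followed by s s <D> with FIRST {s}. Thus FOLLOW(<S>) = {$, s}.
FOLLOW(<D>): in <N>::=<S> s s <D>, the suffix after <D> is empty, so FOLLOW(<D>) ⊇ FOLLOW(<N>) = {$, s, w}. Thus FOLLOW(<D>) = {$, s, w}.
FOLLOW(<L>): in <D>::=w p <L>, the suffix after <L> is empty, so FOLLOW(<L>) ⊇ FOLLOW(<D>) = {$, s, w}; in <H>::=s <L> <H> w, <L> is followed by <H> w with FIRST {s, w}. Thus FOLLOW(<L>) = {$, s, w}.
FOLLOW(<H>): in <S>::=s <H> t, <H> is followed by t with FIRST {t}; in <H>::=s <L> <H> w, <H> is followed by w with FIRST {w}; in <L>::=<H> <H> (occurrence 1), <H> is followed by <H> with FIRST {ε, s}; in <L>::=<H> <H> (occurrence 1), the suffix after <H> is nullable, so FOLLOW(<H>) ⊇ FOLLOW(<L>) = {$, s, w}; in <L>::=<H> <H> (occurrence 2), the suffix after <H> is empty, so FOLLOW(<H>) ⊇ FOLLOW(<L>) = {$, s, w}. Thus FOLLOW(<H>) = {$, s, t, w}.
FOLLOW(<N>): in <S>::=t p s <N>, the suffix after <N> is empty, so FOLLOW(<N>) ⊇ FOLLOW(<S>) = {$, s}; in <L>::=<N>, the suffix after <N> is empty, so FOLLOW(<N>) ⊇ FOLLOW(<L>) = {$, s, w}. Thus FOLLOW(<N>) = {$, s, w}.

{$, s, t, w}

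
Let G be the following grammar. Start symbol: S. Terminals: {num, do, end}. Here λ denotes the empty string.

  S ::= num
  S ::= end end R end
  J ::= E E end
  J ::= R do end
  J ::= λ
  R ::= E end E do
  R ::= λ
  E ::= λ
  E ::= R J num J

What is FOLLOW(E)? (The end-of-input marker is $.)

{do, end, num}

FIRST(S) = {end, num}
FIRST(J) = {λ, do, end, num}  (via E E end, R do end)
FIRST(R) = {λ, do, end, num}  (via E end E do)
FIRST(E) = {λ, do, end, num}  (via R J num J)
FOLLOW(S) includes $ since S is the start symbol.
FOLLOW(S): S appears on no right-hand side. Thus FOLLOW(S) = {$}.
FOLLOW(R): in S::=end end R end, R is followed by end with FIRST {end}; in J::=R do end, R is followed by do end with FIRST {do}; in E::=R J num J, R is followed by J num J with FIRST {do, end, num}. Thus FOLLOW(R) = {do, end, num}.
FOLLOW(E): in J::=E E end (occurrence 1), E is followed by E end with FIRST {do, end, num}; in J::=E E end (occurrence 2), E is followed by end with FIRST {end}; in R::=E end E do (occurrence 1), E is followed by end E do with FIRST {end}; in R::=E end E do (occurrence 2), E is followed by do with FIRST {do}. Thus FOLLOW(E) = {do, end, num}.
FOLLOW(J): in E::=R J num J (occurrence 1), J is followed by num J with FIRST {num}; in E::=R J num J (occurrence 2), the suffix after J is empty, so FOLLOW(J) ⊇ FOLLOW(E) = {do, end, num}. Thus FOLLOW(J) = {do, end, num}.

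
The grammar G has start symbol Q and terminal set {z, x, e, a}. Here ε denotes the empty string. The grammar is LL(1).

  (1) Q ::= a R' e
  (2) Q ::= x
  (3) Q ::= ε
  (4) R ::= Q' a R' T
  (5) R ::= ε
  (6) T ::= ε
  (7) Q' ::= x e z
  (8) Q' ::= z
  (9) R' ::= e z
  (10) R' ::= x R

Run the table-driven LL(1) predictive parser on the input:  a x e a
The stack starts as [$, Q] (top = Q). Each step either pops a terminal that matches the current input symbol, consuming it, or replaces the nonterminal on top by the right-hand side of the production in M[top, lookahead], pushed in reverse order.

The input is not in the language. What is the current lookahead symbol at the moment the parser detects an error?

     Stack     Input      Action
  1  $ Q       a x e a $  expand Q ::= a R' e
  2  $ e R' a  a x e a $  match a
  3  $ e R'    x e a $    expand R' ::= x R
  4  $ e R x   x e a $    match x
  5  $ e R     e a $      expand R ::= ε
  6  $ e       e a $      match e
  7  $         a $        error: stack empty but input remains

a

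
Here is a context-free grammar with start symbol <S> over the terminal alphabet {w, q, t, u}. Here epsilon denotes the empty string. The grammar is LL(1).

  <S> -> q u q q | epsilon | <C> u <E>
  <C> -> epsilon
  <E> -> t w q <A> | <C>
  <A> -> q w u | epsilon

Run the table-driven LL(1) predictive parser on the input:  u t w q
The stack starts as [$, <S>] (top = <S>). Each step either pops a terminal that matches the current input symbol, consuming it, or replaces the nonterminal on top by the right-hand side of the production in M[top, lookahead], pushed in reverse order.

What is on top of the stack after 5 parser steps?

step 1: stack=$ <S>  input=u t w q $  — expand <S> -> <C> u <E>
step 2: stack=$ <E> u <C>  input=u t w q $  — expand <C> -> epsilon
step 3: stack=$ <E> u  input=u t w q $  — match u
step 4: stack=$ <E>  input=t w q $  — expand <E> -> t w q <A>
step 5: stack=$ <A> q w t  input=t w q $  — match t
Stack after step 5: $ <A> q w (top = w).

w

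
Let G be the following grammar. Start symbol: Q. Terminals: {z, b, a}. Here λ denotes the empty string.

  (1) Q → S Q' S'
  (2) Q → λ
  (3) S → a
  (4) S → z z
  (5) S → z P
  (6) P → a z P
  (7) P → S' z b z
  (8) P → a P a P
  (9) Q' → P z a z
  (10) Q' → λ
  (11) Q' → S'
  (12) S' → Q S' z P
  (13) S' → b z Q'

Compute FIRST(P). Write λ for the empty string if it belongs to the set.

FIRST(S): from S→a we get {a}; from S→z z we get {z}; from S→z P we get {z}. So FIRST(S) = {a, z}.
FIRST(Q): from Q→S Q' S' we get {a, z}; from Q→λ we get {λ}. So FIRST(Q) = {λ, a, z}.
FIRST(S'): from S'→Q S' z P we get {a, b, z}; from S'→b z Q' we get {b}. So FIRST(S') = {a, b, z}.
FIRST(P): from P→a z P we get {a}; from P→S' z b z we get {a, b, z}; from P→a P a P we get {a}. So FIRST(P) = {a, b, z}.
FIRST(Q'): from Q'→P z a z we get {a, b, z}; from Q'→λ we get {λ}; from Q'→S' we get {a, b, z}. So FIRST(Q') = {λ, a, b, z}.

{a, b, z}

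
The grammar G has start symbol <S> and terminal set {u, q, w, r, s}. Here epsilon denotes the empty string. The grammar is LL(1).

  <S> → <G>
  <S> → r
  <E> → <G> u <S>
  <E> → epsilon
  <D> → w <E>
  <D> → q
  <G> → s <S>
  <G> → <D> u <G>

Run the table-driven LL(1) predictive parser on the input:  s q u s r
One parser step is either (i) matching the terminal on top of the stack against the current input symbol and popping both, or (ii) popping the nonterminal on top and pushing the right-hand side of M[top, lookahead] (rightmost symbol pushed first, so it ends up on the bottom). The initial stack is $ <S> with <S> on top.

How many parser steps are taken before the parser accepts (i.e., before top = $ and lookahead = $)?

12

step 1: stack=$ <S>  input=s q u s r $  — expand <S> → <G>
step 2: stack=$ <G>  input=s q u s r $  — expand <G> → s <S>
step 3: stack=$ <S> s  input=s q u s r $  — match s
step 4: stack=$ <S>  input=q u s r $  — expand <S> → <G>
step 5: stack=$ <G>  input=q u s r $  — expand <G> → <D> u <G>
step 6: stack=$ <G> u <D>  input=q u s r $  — expand <D> → q
step 7: stack=$ <G> u q  input=q u s r $  — match q
step 8: stack=$ <G> u  input=u s r $  — match u
step 9: stack=$ <G>  input=s r $  — expand <G> → s <S>
step 10: stack=$ <S> s  input=s r $  — match s
step 11: stack=$ <S>  input=r $  — expand <S> → r
step 12: stack=$ r  input=r $  — match r
Accept reached after 12 steps.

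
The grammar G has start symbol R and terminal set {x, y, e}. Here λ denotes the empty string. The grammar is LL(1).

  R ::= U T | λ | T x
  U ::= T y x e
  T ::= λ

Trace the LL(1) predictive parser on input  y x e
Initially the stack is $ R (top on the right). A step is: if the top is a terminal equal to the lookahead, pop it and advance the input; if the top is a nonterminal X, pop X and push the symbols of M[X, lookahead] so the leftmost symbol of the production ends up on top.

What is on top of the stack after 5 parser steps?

     Stack        Input    Action
  1  $ R          y x e $  expand R ::= U T
  2  $ T U        y x e $  expand U ::= T y x e
  3  $ T e x y T  y x e $  expand T ::= λ
  4  $ T e x y    y x e $  match y
  5  $ T e x      x e $    match x
Stack after step 5: $ T e (top = e).

e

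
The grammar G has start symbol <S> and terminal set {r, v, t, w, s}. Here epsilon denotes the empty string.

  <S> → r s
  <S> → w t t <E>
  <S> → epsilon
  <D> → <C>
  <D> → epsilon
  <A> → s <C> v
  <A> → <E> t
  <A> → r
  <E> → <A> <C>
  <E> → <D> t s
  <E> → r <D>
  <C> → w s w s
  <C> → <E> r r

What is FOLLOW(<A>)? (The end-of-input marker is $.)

{r, s, t, w}

FIRST(<S>): from <S>→r s we get {r}; from <S>→w t t <E> we get {w}; from <S>→epsilon we get {epsilon}. So FIRST(<S>) = {epsilon, r, w}.
FIRST(<D>): from <D>→<C> we get {r, s, t, w}; from <D>→epsilon we get {epsilon}. So FIRST(<D>) = {epsilon, r, s, t, w}.
FIRST(<A>): from <A>→s <C> v we get {s}; from <A>→<E> t we get {r, s, t, w}; from <A>→r we get {r}. So FIRST(<A>) = {r, s, t, w}.
FIRST(<E>): from <E>→<A> <C> we get {r, s, t, w}; from <E>→<D> t s we get {r, s, t, w}; from <E>→r <D> we get {r}. So FIRST(<E>) = {r, s, t, w}.
FIRST(<C>): from <C>→w s w s we get {w}; from <C>→<E> r r we get {r, s, t, w}. So FIRST(<C>) = {r, s, t, w}.
FOLLOW(<S>) includes $ since <S> is the start symbol.
FOLLOW(<S>): <S> appears on no right-hand side. Thus FOLLOW(<S>) = {$}.
FOLLOW(<A>): in <E>→<A> <C>, <A> is followed by <C> with FIRST {r, s, t, w}. Thus FOLLOW(<A>) = {r, s, t, w}.
FOLLOW(<E>): in <S>→w t t <E>, the suffix after <E> is empty, so FOLLOW(<E>) ⊇ FOLLOW(<S>) = {$}; in <A>→<E> t, <E> is followed by t with FIRST {t}; in <C>→<E> r r, <E> is followed by r r with FIRST {r}. Thus FOLLOW(<E>) = {$, r, t}.
FOLLOW(<D>): in <E>→<D> t s, <D> is followed by t s with FIRST {t}; in <E>→r <D>, the suffix after <D> is empty, so FOLLOW(<D>) ⊇ FOLLOW(<E>) = {$, r, t}. Thus FOLLOW(<D>) = {$, r, t}.
FOLLOW(<C>): in <D>→<C>, the suffix after <C> is empty, so FOLLOW(<C>) ⊇ FOLLOW(<D>) = {$, r, t}; in <A>→s <C> v, <C> is followed by v with FIRST {v}; in <E>→<A> <C>, the suffix after <C> is empty, so FOLLOW(<C>) ⊇ FOLLOW(<E>) = {$, r, t}. Thus FOLLOW(<C>) = {$, r, t, v}.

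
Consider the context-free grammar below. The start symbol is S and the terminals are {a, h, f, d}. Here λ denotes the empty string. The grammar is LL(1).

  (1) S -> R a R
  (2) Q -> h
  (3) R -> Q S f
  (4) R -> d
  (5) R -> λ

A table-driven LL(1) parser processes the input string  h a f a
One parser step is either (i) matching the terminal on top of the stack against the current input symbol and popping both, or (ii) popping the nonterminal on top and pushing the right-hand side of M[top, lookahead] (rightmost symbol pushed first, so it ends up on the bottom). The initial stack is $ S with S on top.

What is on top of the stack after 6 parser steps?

a

     Stack          Input      Action
  1  $ S            h a f a $  expand S -> R a R
  2  $ R a R        h a f a $  expand R -> Q S f
  3  $ R a f S Q    h a f a $  expand Q -> h
  4  $ R a f S h    h a f a $  match h
  5  $ R a f S      a f a $    expand S -> R a R
  6  $ R a f R a R  a f a $    expand R -> λ
Stack after step 6: $ R a f R a (top = a).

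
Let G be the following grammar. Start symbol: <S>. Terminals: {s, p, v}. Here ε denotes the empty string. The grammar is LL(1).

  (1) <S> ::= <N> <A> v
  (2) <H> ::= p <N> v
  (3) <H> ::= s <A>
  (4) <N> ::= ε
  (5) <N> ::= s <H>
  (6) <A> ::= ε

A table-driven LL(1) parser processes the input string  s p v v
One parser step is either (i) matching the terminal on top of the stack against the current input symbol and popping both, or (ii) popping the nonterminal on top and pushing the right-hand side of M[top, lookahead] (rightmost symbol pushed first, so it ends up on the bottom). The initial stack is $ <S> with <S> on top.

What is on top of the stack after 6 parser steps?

v

step 1: stack=$ <S>  input=s p v v $  — expand <S> ::= <N> <A> v
step 2: stack=$ v <A> <N>  input=s p v v $  — expand <N> ::= s <H>
step 3: stack=$ v <A> <H> s  input=s p v v $  — match s
step 4: stack=$ v <A> <H>  input=p v v $  — expand <H> ::= p <N> v
step 5: stack=$ v <A> v <N> p  input=p v v $  — match p
step 6: stack=$ v <A> v <N>  input=v v $  — expand <N> ::= ε
Stack after step 6: $ v <A> v (top = v).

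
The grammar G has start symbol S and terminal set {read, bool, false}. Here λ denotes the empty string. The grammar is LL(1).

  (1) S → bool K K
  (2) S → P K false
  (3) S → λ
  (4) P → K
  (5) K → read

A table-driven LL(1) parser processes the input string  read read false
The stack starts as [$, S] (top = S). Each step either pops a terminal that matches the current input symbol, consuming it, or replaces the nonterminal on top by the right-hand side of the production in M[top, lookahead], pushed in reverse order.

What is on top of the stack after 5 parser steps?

     Stack           Input              Action
  1  $ S             read read false $  expand S → P K false
  2  $ false K P     read read false $  expand P → K
  3  $ false K K     read read false $  expand K → read
  4  $ false K read  read read false $  match read
  5  $ false K       read false $       expand K → read
Stack after step 5: $ false read (top = read).

read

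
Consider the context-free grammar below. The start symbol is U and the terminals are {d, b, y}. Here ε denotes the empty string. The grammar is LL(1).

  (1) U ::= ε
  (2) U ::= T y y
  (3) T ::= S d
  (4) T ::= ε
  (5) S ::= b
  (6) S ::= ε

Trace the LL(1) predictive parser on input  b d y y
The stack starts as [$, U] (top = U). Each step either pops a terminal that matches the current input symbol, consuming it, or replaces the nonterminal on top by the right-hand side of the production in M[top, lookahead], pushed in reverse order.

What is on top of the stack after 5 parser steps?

y

     Stack      Input      Action
  1  $ U        b d y y $  expand U ::= T y y
  2  $ y y T    b d y y $  expand T ::= S d
  3  $ y y d S  b d y y $  expand S ::= b
  4  $ y y d b  b d y y $  match b
  5  $ y y d    d y y $    match d
Stack after step 5: $ y y (top = y).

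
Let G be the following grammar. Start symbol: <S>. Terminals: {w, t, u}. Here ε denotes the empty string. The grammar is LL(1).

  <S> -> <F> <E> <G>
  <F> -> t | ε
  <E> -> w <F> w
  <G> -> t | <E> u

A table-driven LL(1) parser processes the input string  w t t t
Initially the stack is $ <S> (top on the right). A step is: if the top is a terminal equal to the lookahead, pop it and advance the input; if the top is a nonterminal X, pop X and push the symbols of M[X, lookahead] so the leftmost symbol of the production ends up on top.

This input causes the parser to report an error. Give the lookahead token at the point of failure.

t

     Stack          Input      Action
  1  $ <S>          w t t t $  expand <S> -> <F> <E> <G>
  2  $ <G> <E> <F>  w t t t $  expand <F> -> ε
  3  $ <G> <E>      w t t t $  expand <E> -> w <F> w
  4  $ <G> w <F> w  w t t t $  match w
  5  $ <G> w <F>    t t t $    expand <F> -> t
  6  $ <G> w t      t t t $    match t
  7  $ <G> w        t t $      error: top is terminal w but lookahead is t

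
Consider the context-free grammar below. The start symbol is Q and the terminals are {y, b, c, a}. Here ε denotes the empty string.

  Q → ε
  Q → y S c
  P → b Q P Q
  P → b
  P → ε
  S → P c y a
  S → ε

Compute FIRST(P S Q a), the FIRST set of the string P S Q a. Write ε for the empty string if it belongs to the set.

{a, b, c, y}

FIRST(Q) = {ε, y}
FIRST(P) = {ε, b}
FIRST(S) = {ε, b, c}  (via P c y a)
FIRST(P S Q a): take FIRST of each symbol in turn, carrying on past any symbol whose FIRST contains ε; result {a, b, c, y}.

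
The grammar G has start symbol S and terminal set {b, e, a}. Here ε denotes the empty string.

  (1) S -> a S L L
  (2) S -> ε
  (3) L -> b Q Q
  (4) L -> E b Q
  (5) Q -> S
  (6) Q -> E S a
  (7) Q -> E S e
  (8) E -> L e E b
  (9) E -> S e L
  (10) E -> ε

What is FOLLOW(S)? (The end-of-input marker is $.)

FIRST(S) = {ε, a}
FIRST(L) = {a, b, e}  (via E b Q)
FIRST(E) = {ε, a, b, e}  (via L e E b, S e L)
FIRST(Q) = {ε, a, b, e}  (via S, E S a, E S e)
FOLLOW(S) includes $ since S is the start symbol.
FOLLOW(E): in L->E b Q, E is followed by b Q with FIRST {b}; in Q->E S a, E is followed by S a with FIRST {a}; in Q->E S e, E is followed by S e with FIRST {a, e}; in E->L e E b, E is followed by b with FIRST {b}. Thus FOLLOW(E) = {a, b, e}.
FOLLOW(S): in S->a S L L, S is followed by L L with FIRST {a, b, e}; in Q->S, the suffix after S is empty, so FOLLOW(S) ⊇ FOLLOW(Q) = {$, a, b, e}; in Q->E S a, S is followed by a with FIRST {a}; in Q->E S e, S is followed by e with FIRST {e}; in E->S e L, S is followed by e L with FIRST {e}. Thus FOLLOW(S) = {$, a, b, e}.
FOLLOW(L): in S->a S L L (occurrence 1), L is followed by L with FIRST {a, b, e}; in S->a S L L (occurrence 2), the suffix after L is empty, so FOLLOW(L) ⊇ FOLLOW(S) = {$, a, b, e}; in E->L e E b, L is followed by e E b with FIRST {e}; in E->S e L, the suffix after L is empty, so FOLLOW(L) ⊇ FOLLOW(E) = {a, b, e}. Thus FOLLOW(L) = {$, a, b, e}.
FOLLOW(Q): in L->b Q Q (occurrence 1), Q is followed by Q with FIRST {ε, a, b, e}; in L->b Q Q (occurrence 1), the suffix after Q is nullable, so FOLLOW(Q) ⊇ FOLLOW(L) = {$, a, b, e}; in L->b Q Q (occurrence 2), the suffix after Q is empty, so FOLLOW(Q) ⊇ FOLLOW(L) = {$, a, b, e}; in L->E b Q, the suffix after Q is empty, so FOLLOW(Q) ⊇ FOLLOW(L) = {$, a, b, e}. Thus FOLLOW(Q) = {$, a, b, e}.

{$, a, b, e}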